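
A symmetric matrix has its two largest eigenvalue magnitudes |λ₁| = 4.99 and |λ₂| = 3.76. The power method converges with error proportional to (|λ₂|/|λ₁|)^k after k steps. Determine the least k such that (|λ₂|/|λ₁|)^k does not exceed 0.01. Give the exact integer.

|λ₂/λ₁| = 3.76/4.99 = 0.75351
Need k ≥ ln(0.01) / ln(0.75351) = -4.6052 / -0.2830 ≈ 16.272
Smallest integer k satisfying the bound: 17

17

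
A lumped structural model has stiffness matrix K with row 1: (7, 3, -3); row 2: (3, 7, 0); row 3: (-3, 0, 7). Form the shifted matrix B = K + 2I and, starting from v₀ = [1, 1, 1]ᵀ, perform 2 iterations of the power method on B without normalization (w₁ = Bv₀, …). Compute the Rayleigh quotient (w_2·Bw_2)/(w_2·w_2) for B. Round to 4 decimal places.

B = K + 2I has rows (9, 3, -3); (3, 9, 0); (-3, 0, 9)
w1 = Bv₀ = (9, 12, 6)
w2 = Bw1 = (99, 135, 27)
Bw2 = (1215, 1512, -54)
w2·Bw2 = 322947; w2·w2 = 28755; μ ≈ 322947/28755 = 11.2310

11.2310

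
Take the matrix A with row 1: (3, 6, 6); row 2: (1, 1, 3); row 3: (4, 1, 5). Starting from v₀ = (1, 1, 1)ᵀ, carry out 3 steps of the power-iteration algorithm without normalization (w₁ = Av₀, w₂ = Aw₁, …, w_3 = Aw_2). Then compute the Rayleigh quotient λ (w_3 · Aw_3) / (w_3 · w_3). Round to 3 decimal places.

10.268

w1 = Av₀ = (15, 5, 10)
w2 = Aw1 = (135, 50, 115)
w3 = Aw2 = (1395, 530, 1165)
Aw3 = (14355, 5420, 11935)
w3·Aw3 = 1395·14355 + 530·5420 + 1165·11935 = 36802100; w3·w3 = 1395·1395 + 530·530 + 1165·1165 = 3584150
λ ≈ 36802100/3584150 = 10.268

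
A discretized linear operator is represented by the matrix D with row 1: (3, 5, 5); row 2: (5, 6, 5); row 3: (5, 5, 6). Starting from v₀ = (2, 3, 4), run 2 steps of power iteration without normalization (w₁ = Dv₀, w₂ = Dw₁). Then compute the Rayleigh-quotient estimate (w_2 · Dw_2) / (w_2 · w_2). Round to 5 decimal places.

λ ≈ 15.12402

w1 = Dv₀ = (41, 48, 49)
w2 = Dw1 = (608, 738, 739)
Dw2 = (9209, 11163, 11164)
w2·Dw2 = 608·9209 + 738·11163 + 739·11164 = 22087562; w2·w2 = 608·608 + 738·738 + 739·739 = 1460429
λ ≈ 22087562/1460429 = 15.12402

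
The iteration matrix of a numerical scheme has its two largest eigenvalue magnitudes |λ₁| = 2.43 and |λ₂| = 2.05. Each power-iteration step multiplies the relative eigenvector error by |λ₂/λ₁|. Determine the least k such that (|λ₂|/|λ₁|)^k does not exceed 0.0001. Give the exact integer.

55

|λ₂/λ₁| = 2.05/2.43 = 0.84362
Need k ≥ ln(0.0001) / ln(0.84362) = -9.2103 / -0.1701 ≈ 54.162
Smallest integer k satisfying the bound: 55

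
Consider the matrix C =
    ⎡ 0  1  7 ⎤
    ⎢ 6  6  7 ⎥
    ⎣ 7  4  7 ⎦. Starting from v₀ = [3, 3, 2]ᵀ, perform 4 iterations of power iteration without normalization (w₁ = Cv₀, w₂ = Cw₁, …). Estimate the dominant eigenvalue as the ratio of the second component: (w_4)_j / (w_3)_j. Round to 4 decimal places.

λ ≈ 15.1455

w1 = Cv₀ = (17, 50, 47)
w2 = Cw1 = (379, 731, 648)
w3 = Cw2 = (5267, 11196, 10113)
w4 = Cw3 = (81987, 169569, 152444)
Ratio at component: 169569 / 11196 = 15.1455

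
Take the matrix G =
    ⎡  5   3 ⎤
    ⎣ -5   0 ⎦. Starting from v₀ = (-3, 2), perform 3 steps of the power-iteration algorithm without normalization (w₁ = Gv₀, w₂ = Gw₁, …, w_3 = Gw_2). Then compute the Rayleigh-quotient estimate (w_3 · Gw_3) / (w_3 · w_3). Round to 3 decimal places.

λ ≈ 5.000

w1 = Gv₀ = (5·(-3) + 3·2; (-5)·(-3) + 0·2) = (-9, 15)
w2 = Gw1 = (5·(-9) + 3·15; (-5)·(-9) + 0·15) = (0, 45)
w3 = Gw2 = (135, 0)
Gw3 = (675, -675)
w3·Gw3 = 135·675 + 0·(-675) = 91125; w3·w3 = 135·135 + 0·0 = 18225
λ ≈ 91125/18225 = 5.000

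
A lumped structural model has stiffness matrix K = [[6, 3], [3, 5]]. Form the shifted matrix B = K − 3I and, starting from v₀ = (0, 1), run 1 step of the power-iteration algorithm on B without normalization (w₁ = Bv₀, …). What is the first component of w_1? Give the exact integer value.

3

B = K − 3I has rows (3, 3); (3, 2)
w1 = Bv₀ = (3, 2)
Requested component of w1: 3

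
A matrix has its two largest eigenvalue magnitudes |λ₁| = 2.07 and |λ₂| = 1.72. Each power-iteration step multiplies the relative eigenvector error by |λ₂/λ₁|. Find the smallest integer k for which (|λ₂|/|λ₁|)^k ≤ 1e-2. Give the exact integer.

25

|λ₂/λ₁| = 1.72/2.07 = 0.83092
Need k ≥ ln(1e-2) / ln(0.83092) = -4.6052 / -0.1852 ≈ 24.863
Smallest integer k satisfying the bound: 25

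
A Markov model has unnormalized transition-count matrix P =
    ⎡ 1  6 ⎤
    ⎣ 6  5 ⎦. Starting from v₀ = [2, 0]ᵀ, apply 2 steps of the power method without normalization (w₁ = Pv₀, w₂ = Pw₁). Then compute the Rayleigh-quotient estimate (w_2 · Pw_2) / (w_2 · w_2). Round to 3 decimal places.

w1 = Pv₀ = (1·2 + 6·0; 6·2 + 5·0) = (2, 12)
w2 = Pw1 = (1·2 + 6·12; 6·2 + 5·12) = (74, 72)
Pw2 = (506, 804)
w2·Pw2 = 74·506 + 72·804 = 95332; w2·w2 = 74·74 + 72·72 = 10660
λ ≈ 95332/10660 = 8.943

λ ≈ 8.943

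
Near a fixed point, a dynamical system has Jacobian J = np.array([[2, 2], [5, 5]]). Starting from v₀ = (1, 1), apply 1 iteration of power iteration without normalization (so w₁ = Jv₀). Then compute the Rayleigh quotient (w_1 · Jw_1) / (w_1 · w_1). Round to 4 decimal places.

w1 = Jv₀ = (2·1 + 2·1; 5·1 + 5·1) = (4, 10)
Jw1 = (28, 70)
w1·Jw1 = 4·28 + 10·70 = 812; w1·w1 = 4·4 + 10·10 = 116
λ ≈ 812/116 = 7.0000

λ ≈ 7.0000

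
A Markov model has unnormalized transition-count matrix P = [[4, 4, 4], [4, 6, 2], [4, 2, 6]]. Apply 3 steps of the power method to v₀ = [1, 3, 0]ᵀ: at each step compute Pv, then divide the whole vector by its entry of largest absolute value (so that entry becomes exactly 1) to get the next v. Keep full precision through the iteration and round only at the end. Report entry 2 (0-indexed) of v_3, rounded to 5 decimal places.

0.92000

Pv0 = (16.000000, 22.000000, 10.000000); divide by 22.000000 → v1 = (0.727273, 1.000000, 0.454545)
Pv1 = (8.727273, 9.818182, 7.636364); divide by 9.818182 → v2 = (0.888889, 1.000000, 0.777778)
Pv2 = (10.666667, 11.111111, 10.222222); divide by 11.111111 → v3 = (0.960000, 1.000000, 0.920000)
Requested entry of v3: 2208/2400 = 0.92000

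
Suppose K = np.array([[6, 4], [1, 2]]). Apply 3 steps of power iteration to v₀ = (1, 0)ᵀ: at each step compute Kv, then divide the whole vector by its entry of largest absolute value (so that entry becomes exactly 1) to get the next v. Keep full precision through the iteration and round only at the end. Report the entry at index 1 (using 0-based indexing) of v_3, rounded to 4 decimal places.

Kv0 = (6.00000, 1.00000); divide by 6.00000 → v1 = (1.00000, 0.16667)
Kv1 = (6.66667, 1.33333); divide by 6.66667 → v2 = (1.00000, 0.20000)
Kv2 = (6.80000, 1.40000); divide by 6.80000 → v3 = (1.00000, 0.20588)
Requested entry of v3: 56/272 = 0.2059

0.2059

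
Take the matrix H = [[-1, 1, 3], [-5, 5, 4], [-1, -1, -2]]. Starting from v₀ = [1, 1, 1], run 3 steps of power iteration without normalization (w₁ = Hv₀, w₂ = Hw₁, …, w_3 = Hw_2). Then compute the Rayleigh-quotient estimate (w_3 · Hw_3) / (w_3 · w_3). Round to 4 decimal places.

-0.9812

w1 = Hv₀ = (3, 4, -4)
w2 = Hw1 = (-11, -11, 1)
w3 = Hw2 = (3, 4, 20)
Hw3 = (61, 85, -47)
w3·Hw3 = 3·61 + 4·85 + 20·(-47) = -417; w3·w3 = 3·3 + 4·4 + 20·20 = 425
λ ≈ -417/425 = -0.9812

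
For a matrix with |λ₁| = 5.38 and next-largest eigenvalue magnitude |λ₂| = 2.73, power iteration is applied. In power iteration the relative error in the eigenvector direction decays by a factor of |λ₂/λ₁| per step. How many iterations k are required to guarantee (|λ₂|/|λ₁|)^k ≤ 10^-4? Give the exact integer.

14

|λ₂/λ₁| = 2.73/5.38 = 0.50743
Need k ≥ ln(10^-4) / ln(0.50743) = -9.2103 / -0.6784 ≈ 13.577
Smallest integer k satisfying the bound: 14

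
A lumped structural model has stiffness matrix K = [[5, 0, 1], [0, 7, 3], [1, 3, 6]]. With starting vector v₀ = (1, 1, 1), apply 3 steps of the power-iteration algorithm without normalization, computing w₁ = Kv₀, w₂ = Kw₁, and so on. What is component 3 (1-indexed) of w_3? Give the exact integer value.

916

w1 = Kv₀ = (6, 10, 10)
w2 = Kw1 = (40, 100, 96)
w3 = Kw2 = (296, 988, 916)
The requested component of w3 is 916.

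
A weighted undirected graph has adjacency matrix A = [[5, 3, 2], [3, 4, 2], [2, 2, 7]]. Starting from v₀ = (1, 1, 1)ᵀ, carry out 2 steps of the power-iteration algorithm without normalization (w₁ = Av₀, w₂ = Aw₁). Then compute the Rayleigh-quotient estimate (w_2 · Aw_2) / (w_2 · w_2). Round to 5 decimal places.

w1 = Av₀ = (10, 9, 11)
w2 = Aw1 = (99, 88, 115)
Aw2 = (989, 879, 1179)
w2·Aw2 = 99·989 + 88·879 + 115·1179 = 310848; w2·w2 = 99·99 + 88·88 + 115·115 = 30770
λ ≈ 310848/30770 = 10.10231

λ ≈ 10.10231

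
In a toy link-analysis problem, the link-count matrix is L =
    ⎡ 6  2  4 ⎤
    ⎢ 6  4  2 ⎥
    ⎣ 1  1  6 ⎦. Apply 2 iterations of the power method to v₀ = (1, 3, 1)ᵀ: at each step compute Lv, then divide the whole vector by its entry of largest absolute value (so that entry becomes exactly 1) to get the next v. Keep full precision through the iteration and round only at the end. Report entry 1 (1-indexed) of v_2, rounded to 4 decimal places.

Lv0 = (16.00000, 20.00000, 10.00000); divide by 20.00000 → v1 = (0.80000, 1.00000, 0.50000)
Lv1 = (8.80000, 9.80000, 4.80000); divide by 9.80000 → v2 = (0.89796, 1.00000, 0.48980)
Requested entry of v2: 176/196 = 0.8980

0.8980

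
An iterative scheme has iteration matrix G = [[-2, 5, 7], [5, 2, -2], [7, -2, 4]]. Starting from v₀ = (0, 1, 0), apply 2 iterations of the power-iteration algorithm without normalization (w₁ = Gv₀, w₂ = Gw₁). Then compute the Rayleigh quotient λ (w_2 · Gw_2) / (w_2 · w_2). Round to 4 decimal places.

w1 = Gv₀ = (5, 2, -2)
w2 = Gw1 = (-14, 33, 23)
Gw2 = (354, -50, -72)
w2·Gw2 = (-14)·354 + 33·(-50) + 23·(-72) = -8262; w2·w2 = (-14)·(-14) + 33·33 + 23·23 = 1814
λ ≈ -8262/1814 = -4.5546

-4.5546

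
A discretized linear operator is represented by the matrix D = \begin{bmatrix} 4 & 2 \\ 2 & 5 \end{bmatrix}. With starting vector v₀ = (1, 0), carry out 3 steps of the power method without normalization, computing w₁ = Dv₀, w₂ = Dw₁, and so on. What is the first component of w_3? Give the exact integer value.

w1 = Dv₀ = (4, 2)
w2 = Dw1 = (20, 18)
w3 = Dw2 = (116, 130)
The requested component of w3 is 116.

116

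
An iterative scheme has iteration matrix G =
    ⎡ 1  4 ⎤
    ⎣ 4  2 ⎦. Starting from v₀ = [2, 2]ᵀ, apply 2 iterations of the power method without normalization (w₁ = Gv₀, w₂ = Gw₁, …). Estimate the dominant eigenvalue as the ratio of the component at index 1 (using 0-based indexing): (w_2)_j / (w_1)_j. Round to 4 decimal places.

w1 = Gv₀ = (10, 12)
w2 = Gw1 = (58, 64)
Ratio at component: 64 / 12 = 5.3333

λ ≈ 5.3333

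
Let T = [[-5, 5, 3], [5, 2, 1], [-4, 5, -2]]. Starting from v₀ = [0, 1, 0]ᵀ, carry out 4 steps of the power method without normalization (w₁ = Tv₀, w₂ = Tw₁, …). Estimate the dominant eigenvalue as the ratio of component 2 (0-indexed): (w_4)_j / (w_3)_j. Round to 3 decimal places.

w1 = Tv₀ = ((-5)·0 + 5·1 + 3·0; 5·0 + 2·1 + 1·0; (-4)·0 + 5·1 + (-2)·0) = (5, 2, 5)
w2 = Tw1 = ((-5)·5 + 5·2 + 3·5; 5·5 + 2·2 + 1·5; (-4)·5 + 5·2 + (-2)·5) = (0, 34, -20)
w3 = Tw2 = (110, 48, 210)
w4 = Tw3 = (320, 856, -620)
Ratio at component: -620 / 210 = -2.952

λ ≈ -2.952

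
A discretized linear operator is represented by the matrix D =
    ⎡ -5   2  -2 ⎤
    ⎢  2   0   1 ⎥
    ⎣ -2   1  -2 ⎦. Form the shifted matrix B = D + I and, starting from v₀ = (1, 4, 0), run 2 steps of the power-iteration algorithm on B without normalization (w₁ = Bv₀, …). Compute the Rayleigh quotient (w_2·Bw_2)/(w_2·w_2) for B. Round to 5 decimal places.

B = D + I has rows (-4, 2, -2); (2, 1, 1); (-2, 1, -1)
w1 = Bv₀ = ((-4)·1 + 2·4 + (-2)·0; 2·1 + 1·4 + 1·0; (-2)·1 + 1·4 + (-1)·0) = (4, 6, 2)
w2 = Bw1 = ((-4)·4 + 2·6 + (-2)·2; 2·4 + 1·6 + 1·2; (-2)·4 + 1·6 + (-1)·2) = (-8, 16, -4)
Bw2 = (72, -4, 36)
w2·Bw2 = -784; w2·w2 = 336; μ ≈ -784/336 = -2.33333

-2.33333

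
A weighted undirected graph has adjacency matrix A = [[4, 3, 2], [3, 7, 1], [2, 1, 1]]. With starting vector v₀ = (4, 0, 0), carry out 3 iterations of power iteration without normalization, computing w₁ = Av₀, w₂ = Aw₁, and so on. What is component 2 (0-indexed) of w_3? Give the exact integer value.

w1 = Av₀ = (4·4 + 3·0 + 2·0; 3·4 + 7·0 + 1·0; 2·4 + 1·0 + 1·0) = (16, 12, 8)
w2 = Aw1 = (4·16 + 3·12 + 2·8; 3·16 + 7·12 + 1·8; 2·16 + 1·12 + 1·8) = (116, 140, 52)
w3 = Aw2 = (988, 1380, 424)
The requested component of w3 is 424.

424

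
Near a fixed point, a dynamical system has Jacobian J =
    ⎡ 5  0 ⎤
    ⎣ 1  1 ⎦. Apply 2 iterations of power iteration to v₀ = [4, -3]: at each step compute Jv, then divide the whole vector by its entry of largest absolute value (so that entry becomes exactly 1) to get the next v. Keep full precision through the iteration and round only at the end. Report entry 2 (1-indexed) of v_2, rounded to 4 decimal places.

Jv0 = (20.00000, 1.00000); divide by 20.00000 → v1 = (1.00000, 0.05000)
Jv1 = (5.00000, 1.05000); divide by 5.00000 → v2 = (1.00000, 0.21000)
Requested entry of v2: 21/100 = 0.2100

0.2100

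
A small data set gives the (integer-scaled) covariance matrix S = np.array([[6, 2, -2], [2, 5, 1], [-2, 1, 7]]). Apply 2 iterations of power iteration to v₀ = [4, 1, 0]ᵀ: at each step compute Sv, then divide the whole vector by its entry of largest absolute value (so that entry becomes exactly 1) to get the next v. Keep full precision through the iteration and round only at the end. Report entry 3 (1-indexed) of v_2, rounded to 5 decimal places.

-0.44898

Sv0 = (26.000000, 13.000000, -7.000000); divide by 26.000000 → v1 = (1.000000, 0.500000, -0.269231)
Sv1 = (7.538462, 4.230769, -3.384615); divide by 7.538462 → v2 = (1.000000, 0.561224, -0.448980)
Requested entry of v2: -88/196 = -0.44898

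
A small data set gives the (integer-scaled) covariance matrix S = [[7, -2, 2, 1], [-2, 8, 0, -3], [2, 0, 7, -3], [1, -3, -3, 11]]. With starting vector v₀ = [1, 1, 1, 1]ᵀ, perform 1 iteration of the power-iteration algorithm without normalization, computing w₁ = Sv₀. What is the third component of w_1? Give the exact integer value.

w1 = Sv₀ = (8, 3, 6, 6)
The requested component of w1 is 6.

6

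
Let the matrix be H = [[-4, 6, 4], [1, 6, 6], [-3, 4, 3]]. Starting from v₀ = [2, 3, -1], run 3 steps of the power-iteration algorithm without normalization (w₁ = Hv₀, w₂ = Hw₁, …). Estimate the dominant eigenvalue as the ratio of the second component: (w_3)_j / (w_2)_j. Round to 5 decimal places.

w1 = Hv₀ = ((-4)·2 + 6·3 + 4·(-1); 1·2 + 6·3 + 6·(-1); (-3)·2 + 4·3 + 3·(-1)) = (6, 14, 3)
w2 = Hw1 = ((-4)·6 + 6·14 + 4·3; 1·6 + 6·14 + 6·3; (-3)·6 + 4·14 + 3·3) = (72, 108, 47)
w3 = Hw2 = (548, 1002, 357)
Ratio at component: 1002 / 108 = 9.27778

λ ≈ 9.27778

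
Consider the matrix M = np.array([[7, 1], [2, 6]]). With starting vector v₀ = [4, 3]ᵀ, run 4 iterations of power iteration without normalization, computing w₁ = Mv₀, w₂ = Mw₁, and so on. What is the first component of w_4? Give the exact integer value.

15227

w1 = Mv₀ = (31, 26)
w2 = Mw1 = (243, 218)
w3 = Mw2 = (1919, 1794)
w4 = Mw3 = (15227, 14602)
The requested component of w4 is 15227.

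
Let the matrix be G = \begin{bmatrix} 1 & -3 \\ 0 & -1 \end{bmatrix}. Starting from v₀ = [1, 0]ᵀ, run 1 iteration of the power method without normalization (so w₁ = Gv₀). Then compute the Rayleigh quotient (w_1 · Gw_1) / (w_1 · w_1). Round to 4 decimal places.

λ ≈ 1.0000

w1 = Gv₀ = (1·1 + (-3)·0; 0·1 + (-1)·0) = (1, 0)
Gw1 = (1, 0)
w1·Gw1 = 1·1 + 0·0 = 1; w1·w1 = 1·1 + 0·0 = 1
λ ≈ 1/1 = 1.0000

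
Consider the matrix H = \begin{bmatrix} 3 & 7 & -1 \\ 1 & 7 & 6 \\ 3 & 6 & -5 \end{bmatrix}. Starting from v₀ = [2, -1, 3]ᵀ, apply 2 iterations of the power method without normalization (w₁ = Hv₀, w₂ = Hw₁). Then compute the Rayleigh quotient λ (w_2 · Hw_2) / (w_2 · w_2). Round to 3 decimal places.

w1 = Hv₀ = (3·2 + 7·(-1) + (-1)·3; 1·2 + 7·(-1) + 6·3; 3·2 + 6·(-1) + (-5)·3) = (-4, 13, -15)
w2 = Hw1 = (3·(-4) + 7·13 + (-1)·(-15); 1·(-4) + 7·13 + 6·(-15); 3·(-4) + 6·13 + (-5)·(-15)) = (94, -3, 141)
Hw2 = (120, 919, -441)
w2·Hw2 = 94·120 + (-3)·919 + 141·(-441) = -53658; w2·w2 = 94·94 + (-3)·(-3) + 141·141 = 28726
λ ≈ -53658/28726 = -1.868

-1.868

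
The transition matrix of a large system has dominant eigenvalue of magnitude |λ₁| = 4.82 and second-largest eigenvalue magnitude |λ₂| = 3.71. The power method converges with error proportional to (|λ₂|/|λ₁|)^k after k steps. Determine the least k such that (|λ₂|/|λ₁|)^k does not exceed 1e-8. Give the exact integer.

|λ₂/λ₁| = 3.71/4.82 = 0.76971
Need k ≥ ln(1e-8) / ln(0.76971) = -18.4207 / -0.2617 ≈ 70.377
Smallest integer k satisfying the bound: 71

71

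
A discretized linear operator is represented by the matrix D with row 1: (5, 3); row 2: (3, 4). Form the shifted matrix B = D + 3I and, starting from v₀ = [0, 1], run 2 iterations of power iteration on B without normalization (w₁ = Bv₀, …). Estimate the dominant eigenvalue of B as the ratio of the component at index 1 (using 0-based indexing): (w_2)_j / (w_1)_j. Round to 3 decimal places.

8.286

B = D + 3I has rows (8, 3); (3, 7)
w1 = Bv₀ = (3, 7)
w2 = Bw1 = (45, 58)
Ratio: 58/7 = 8.286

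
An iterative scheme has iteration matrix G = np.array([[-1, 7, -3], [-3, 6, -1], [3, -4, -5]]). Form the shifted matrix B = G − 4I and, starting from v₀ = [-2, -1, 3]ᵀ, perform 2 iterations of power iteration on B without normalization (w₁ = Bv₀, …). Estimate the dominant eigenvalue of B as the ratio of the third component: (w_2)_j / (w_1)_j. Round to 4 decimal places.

B = G − 4I has rows (-5, 7, -3); (-3, 2, -1); (3, -4, -9)
w1 = Bv₀ = (-6, 1, -29)
w2 = Bw1 = (124, 49, 239)
Ratio: 239/-29 = -8.2414

μ ≈ -8.2414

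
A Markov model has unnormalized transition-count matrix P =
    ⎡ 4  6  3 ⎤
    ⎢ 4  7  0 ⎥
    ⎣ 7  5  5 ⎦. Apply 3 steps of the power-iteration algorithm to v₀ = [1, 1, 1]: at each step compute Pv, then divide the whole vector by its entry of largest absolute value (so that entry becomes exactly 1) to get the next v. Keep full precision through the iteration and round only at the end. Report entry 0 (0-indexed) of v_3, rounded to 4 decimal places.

Pv0 = (13.00000, 11.00000, 17.00000); divide by 17.00000 → v1 = (0.76471, 0.64706, 1.00000)
Pv1 = (9.94118, 7.58824, 13.58824); divide by 13.58824 → v2 = (0.73160, 0.55844, 1.00000)
Pv2 = (9.27706, 6.83550, 12.91342); divide by 12.91342 → v3 = (0.71840, 0.52933, 1.00000)
Requested entry of v3: 2143/2983 = 0.7184

0.7184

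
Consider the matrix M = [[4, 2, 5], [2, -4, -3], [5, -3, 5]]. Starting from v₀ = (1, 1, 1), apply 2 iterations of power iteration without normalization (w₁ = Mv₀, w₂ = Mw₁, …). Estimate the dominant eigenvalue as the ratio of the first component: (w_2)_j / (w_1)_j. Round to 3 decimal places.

λ ≈ 6.273

w1 = Mv₀ = (4·1 + 2·1 + 5·1; 2·1 + (-4)·1 + (-3)·1; 5·1 + (-3)·1 + 5·1) = (11, -5, 7)
w2 = Mw1 = (4·11 + 2·(-5) + 5·7; 2·11 + (-4)·(-5) + (-3)·7; 5·11 + (-3)·(-5) + 5·7) = (69, 21, 105)
Ratio at component: 69 / 11 = 6.273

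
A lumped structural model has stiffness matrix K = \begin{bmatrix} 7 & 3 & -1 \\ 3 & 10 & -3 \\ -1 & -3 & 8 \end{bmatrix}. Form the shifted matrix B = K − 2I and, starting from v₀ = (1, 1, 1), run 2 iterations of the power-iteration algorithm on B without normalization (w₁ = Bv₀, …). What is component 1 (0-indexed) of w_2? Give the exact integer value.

B = K − 2I has rows (5, 3, -1); (3, 8, -3); (-1, -3, 6)
w1 = Bv₀ = (7, 8, 2)
w2 = Bw1 = (57, 79, -19)
Requested component of w2: 79

79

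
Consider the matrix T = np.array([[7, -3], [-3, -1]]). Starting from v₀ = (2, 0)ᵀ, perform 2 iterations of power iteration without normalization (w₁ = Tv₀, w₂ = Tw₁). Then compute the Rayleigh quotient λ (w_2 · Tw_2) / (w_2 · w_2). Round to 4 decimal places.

λ ≈ 7.9957

w1 = Tv₀ = (7·2 + (-3)·0; (-3)·2 + (-1)·0) = (14, -6)
w2 = Tw1 = (7·14 + (-3)·(-6); (-3)·14 + (-1)·(-6)) = (116, -36)
Tw2 = (920, -312)
w2·Tw2 = 116·920 + (-36)·(-312) = 117952; w2·w2 = 116·116 + (-36)·(-36) = 14752
λ ≈ 117952/14752 = 7.9957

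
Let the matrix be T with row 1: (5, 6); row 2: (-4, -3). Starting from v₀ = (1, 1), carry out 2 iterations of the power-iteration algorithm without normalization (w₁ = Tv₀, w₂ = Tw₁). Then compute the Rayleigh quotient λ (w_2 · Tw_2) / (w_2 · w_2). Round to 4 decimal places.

w1 = Tv₀ = (11, -7)
w2 = Tw1 = (13, -23)
Tw2 = (-73, 17)
w2·Tw2 = 13·(-73) + (-23)·17 = -1340; w2·w2 = 13·13 + (-23)·(-23) = 698
λ ≈ -1340/698 = -1.9198

λ ≈ -1.9198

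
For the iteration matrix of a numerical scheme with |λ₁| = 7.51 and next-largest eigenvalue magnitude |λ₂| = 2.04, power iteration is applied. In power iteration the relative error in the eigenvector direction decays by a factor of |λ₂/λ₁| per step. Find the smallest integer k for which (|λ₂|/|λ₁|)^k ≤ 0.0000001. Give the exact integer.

13

|λ₂/λ₁| = 2.04/7.51 = 0.27164
Need k ≥ ln(0.0000001) / ln(0.27164) = -16.1181 / -1.3033 ≈ 12.367
Smallest integer k satisfying the bound: 13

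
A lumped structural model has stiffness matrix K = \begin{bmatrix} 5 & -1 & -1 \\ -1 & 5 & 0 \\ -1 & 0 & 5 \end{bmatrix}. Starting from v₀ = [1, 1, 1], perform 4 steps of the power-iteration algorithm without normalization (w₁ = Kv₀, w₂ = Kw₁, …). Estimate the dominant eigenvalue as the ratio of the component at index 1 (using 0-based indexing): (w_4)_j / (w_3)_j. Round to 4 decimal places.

w1 = Kv₀ = (5·1 + (-1)·1 + (-1)·1; (-1)·1 + 5·1 + 0·1; (-1)·1 + 0·1 + 5·1) = (3, 4, 4)
w2 = Kw1 = (5·3 + (-1)·4 + (-1)·4; (-1)·3 + 5·4 + 0·4; (-1)·3 + 0·4 + 5·4) = (7, 17, 17)
w3 = Kw2 = (1, 78, 78)
w4 = Kw3 = (-151, 389, 389)
Ratio at component: 389 / 78 = 4.9872

4.9872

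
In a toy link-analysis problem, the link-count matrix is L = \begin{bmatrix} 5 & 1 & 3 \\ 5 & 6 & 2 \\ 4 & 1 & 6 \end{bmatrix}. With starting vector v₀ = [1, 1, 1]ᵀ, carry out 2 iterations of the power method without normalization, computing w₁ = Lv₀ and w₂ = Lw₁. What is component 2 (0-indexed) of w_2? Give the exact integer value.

115

w1 = Lv₀ = (9, 13, 11)
w2 = Lw1 = (91, 145, 115)
The requested component of w2 is 115.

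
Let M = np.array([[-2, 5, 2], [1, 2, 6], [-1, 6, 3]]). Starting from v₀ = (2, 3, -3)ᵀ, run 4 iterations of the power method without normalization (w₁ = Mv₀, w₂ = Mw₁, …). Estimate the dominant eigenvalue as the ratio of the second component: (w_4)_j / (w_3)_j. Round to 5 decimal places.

-0.32422

w1 = Mv₀ = ((-2)·2 + 5·3 + 2·(-3); 1·2 + 2·3 + 6·(-3); (-1)·2 + 6·3 + 3·(-3)) = (5, -10, 7)
w2 = Mw1 = ((-2)·5 + 5·(-10) + 2·7; 1·5 + 2·(-10) + 6·7; (-1)·5 + 6·(-10) + 3·7) = (-46, 27, -44)
w3 = Mw2 = (139, -256, 76)
w4 = Mw3 = (-1406, 83, -1447)
Ratio at component: 83 / -256 = -0.32422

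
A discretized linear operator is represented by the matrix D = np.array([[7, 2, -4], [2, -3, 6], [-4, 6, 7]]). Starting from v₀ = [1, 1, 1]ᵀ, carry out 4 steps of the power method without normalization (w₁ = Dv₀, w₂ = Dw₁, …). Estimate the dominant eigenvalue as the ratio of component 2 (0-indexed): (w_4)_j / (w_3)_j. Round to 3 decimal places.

λ ≈ 10.092

w1 = Dv₀ = (7·1 + 2·1 + (-4)·1; 2·1 + (-3)·1 + 6·1; (-4)·1 + 6·1 + 7·1) = (5, 5, 9)
w2 = Dw1 = (7·5 + 2·5 + (-4)·9; 2·5 + (-3)·5 + 6·9; (-4)·5 + 6·5 + 7·9) = (9, 49, 73)
w3 = Dw2 = (-131, 309, 769)
w4 = Dw3 = (-3375, 3425, 7761)
Ratio at component: 7761 / 769 = 10.092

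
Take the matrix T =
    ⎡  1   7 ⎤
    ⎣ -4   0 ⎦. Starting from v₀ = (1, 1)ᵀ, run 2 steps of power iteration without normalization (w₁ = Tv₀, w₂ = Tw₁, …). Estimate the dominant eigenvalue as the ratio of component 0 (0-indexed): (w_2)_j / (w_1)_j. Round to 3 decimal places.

w1 = Tv₀ = (8, -4)
w2 = Tw1 = (-20, -32)
Ratio at component: -20 / 8 = -2.500

λ ≈ -2.500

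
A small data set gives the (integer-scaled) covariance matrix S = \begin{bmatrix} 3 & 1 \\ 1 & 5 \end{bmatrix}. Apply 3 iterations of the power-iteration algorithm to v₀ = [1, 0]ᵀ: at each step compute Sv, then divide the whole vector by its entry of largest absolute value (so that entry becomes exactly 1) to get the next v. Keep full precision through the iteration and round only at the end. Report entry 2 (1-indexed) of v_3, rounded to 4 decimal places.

Sv0 = (3.00000, 1.00000); divide by 3.00000 → v1 = (1.00000, 0.33333)
Sv1 = (3.33333, 2.66667); divide by 3.33333 → v2 = (1.00000, 0.80000)
Sv2 = (3.80000, 5.00000); divide by 5.00000 → v3 = (0.76000, 1.00000)
Requested entry of v3: 50/50 = 1.0000

1.0000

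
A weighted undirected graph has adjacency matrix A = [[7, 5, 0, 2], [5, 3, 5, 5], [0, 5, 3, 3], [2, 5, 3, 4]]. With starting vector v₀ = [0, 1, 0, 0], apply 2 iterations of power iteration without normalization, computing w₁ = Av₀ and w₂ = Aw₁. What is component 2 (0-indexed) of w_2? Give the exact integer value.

45

w1 = Av₀ = (7·0 + 5·1 + 0·0 + 2·0; 5·0 + 3·1 + 5·0 + 5·0; 0·0 + 5·1 + 3·0 + 3·0; 2·0 + 5·1 + 3·0 + 4·0) = (5, 3, 5, 5)
w2 = Aw1 = (7·5 + 5·3 + 0·5 + 2·5; 5·5 + 3·3 + 5·5 + 5·5; 0·5 + 5·3 + 3·5 + 3·5; 2·5 + 5·3 + 3·5 + 4·5) = (60, 84, 45, 60)
The requested component of w2 is 45.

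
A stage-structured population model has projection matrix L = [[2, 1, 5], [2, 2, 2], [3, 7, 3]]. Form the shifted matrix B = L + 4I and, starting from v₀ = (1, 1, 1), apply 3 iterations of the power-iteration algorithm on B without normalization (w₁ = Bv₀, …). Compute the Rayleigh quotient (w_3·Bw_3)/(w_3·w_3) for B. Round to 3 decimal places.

B = L + 4I has rows (6, 1, 5); (2, 6, 2); (3, 7, 7)
w1 = Bv₀ = (6·1 + 1·1 + 5·1; 2·1 + 6·1 + 2·1; 3·1 + 7·1 + 7·1) = (12, 10, 17)
w2 = Bw1 = (6·12 + 1·10 + 5·17; 2·12 + 6·10 + 2·17; 3·12 + 7·10 + 7·17) = (167, 118, 225)
w3 = Bw2 = (2245, 1492, 2902)
Bw3 = (29472, 19246, 37493)
w3·Bw3 = 203684358; w3·w3 = 15687693; μ ≈ 203684358/15687693 = 12.984

12.984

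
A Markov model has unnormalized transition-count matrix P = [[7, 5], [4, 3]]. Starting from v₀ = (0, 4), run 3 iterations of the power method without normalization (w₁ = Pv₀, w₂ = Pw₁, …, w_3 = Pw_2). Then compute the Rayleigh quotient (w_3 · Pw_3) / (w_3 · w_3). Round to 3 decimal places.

λ ≈ 9.899

w1 = Pv₀ = (7·0 + 5·4; 4·0 + 3·4) = (20, 12)
w2 = Pw1 = (7·20 + 5·12; 4·20 + 3·12) = (200, 116)
w3 = Pw2 = (1980, 1148)
Pw3 = (19600, 11364)
w3·Pw3 = 1980·19600 + 1148·11364 = 51853872; w3·w3 = 1980·1980 + 1148·1148 = 5238304
λ ≈ 51853872/5238304 = 9.899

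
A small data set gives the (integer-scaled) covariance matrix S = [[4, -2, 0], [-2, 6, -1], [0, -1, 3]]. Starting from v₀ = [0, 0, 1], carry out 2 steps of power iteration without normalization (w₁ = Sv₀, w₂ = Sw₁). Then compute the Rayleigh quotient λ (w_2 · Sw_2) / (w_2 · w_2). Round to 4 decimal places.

5.6973

w1 = Sv₀ = (4·0 + (-2)·0 + 0·1; (-2)·0 + 6·0 + (-1)·1; 0·0 + (-1)·0 + 3·1) = (0, -1, 3)
w2 = Sw1 = (4·0 + (-2)·(-1) + 0·3; (-2)·0 + 6·(-1) + (-1)·3; 0·0 + (-1)·(-1) + 3·3) = (2, -9, 10)
Sw2 = (26, -68, 39)
w2·Sw2 = 2·26 + (-9)·(-68) + 10·39 = 1054; w2·w2 = 2·2 + (-9)·(-9) + 10·10 = 185
λ ≈ 1054/185 = 5.6973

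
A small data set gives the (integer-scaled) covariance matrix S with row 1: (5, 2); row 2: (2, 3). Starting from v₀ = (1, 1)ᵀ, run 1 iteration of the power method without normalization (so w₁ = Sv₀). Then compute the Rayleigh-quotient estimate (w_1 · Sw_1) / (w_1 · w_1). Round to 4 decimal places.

6.2162

w1 = Sv₀ = (5·1 + 2·1; 2·1 + 3·1) = (7, 5)
Sw1 = (45, 29)
w1·Sw1 = 7·45 + 5·29 = 460; w1·w1 = 7·7 + 5·5 = 74
λ ≈ 460/74 = 6.2162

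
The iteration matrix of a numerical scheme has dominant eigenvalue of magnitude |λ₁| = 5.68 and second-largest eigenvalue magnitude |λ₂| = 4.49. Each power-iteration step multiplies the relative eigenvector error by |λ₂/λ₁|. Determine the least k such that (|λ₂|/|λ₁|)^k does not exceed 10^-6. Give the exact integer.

59

|λ₂/λ₁| = 4.49/5.68 = 0.79049
Need k ≥ ln(10^-6) / ln(0.79049) = -13.8155 / -0.2351 ≈ 58.765
Smallest integer k satisfying the bound: 59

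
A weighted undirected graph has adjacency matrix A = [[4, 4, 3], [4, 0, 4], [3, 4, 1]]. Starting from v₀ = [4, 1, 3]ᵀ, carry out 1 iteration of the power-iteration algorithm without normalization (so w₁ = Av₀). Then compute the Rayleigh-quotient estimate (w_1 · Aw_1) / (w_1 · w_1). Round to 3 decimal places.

w1 = Av₀ = (29, 28, 19)
Aw1 = (285, 192, 218)
w1·Aw1 = 29·285 + 28·192 + 19·218 = 17783; w1·w1 = 29·29 + 28·28 + 19·19 = 1986
λ ≈ 17783/1986 = 8.954

8.954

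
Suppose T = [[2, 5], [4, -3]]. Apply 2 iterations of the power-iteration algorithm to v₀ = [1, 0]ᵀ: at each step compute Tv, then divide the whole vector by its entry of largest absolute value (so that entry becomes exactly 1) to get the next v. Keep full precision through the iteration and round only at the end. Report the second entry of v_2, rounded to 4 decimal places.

Tv0 = (2.00000, 4.00000); divide by 4.00000 → v1 = (0.50000, 1.00000)
Tv1 = (6.00000, -1.00000); divide by 6.00000 → v2 = (1.00000, -0.16667)
Requested entry of v2: -4/24 = -0.1667

-0.1667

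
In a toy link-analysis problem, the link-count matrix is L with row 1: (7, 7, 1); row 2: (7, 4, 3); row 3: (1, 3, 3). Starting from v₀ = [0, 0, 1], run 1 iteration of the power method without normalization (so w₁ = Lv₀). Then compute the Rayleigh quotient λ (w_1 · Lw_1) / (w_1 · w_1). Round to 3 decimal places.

λ ≈ 9.053

w1 = Lv₀ = (7·0 + 7·0 + 1·1; 7·0 + 4·0 + 3·1; 1·0 + 3·0 + 3·1) = (1, 3, 3)
Lw1 = (31, 28, 19)
w1·Lw1 = 1·31 + 3·28 + 3·19 = 172; w1·w1 = 1·1 + 3·3 + 3·3 = 19
λ ≈ 172/19 = 9.053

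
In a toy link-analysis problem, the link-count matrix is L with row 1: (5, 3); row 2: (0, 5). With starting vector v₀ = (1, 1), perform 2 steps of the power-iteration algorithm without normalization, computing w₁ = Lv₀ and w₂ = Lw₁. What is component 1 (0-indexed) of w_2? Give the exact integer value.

w1 = Lv₀ = (8, 5)
w2 = Lw1 = (55, 25)
The requested component of w2 is 25.

25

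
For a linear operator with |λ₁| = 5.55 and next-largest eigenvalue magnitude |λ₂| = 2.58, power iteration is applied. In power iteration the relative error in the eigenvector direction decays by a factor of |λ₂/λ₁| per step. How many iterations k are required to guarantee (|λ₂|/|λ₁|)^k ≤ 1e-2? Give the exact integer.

7

|λ₂/λ₁| = 2.58/5.55 = 0.46486
Need k ≥ ln(1e-2) / ln(0.46486) = -4.6052 / -0.7660 ≈ 6.012
Smallest integer k satisfying the bound: 7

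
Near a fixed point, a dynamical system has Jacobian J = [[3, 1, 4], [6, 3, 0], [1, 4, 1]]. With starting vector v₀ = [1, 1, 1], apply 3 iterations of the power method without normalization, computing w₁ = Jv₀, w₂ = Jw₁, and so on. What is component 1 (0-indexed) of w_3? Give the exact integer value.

567

w1 = Jv₀ = (3·1 + 1·1 + 4·1; 6·1 + 3·1 + 0·1; 1·1 + 4·1 + 1·1) = (8, 9, 6)
w2 = Jw1 = (3·8 + 1·9 + 4·6; 6·8 + 3·9 + 0·6; 1·8 + 4·9 + 1·6) = (57, 75, 50)
w3 = Jw2 = (446, 567, 407)
The requested component of w3 is 567.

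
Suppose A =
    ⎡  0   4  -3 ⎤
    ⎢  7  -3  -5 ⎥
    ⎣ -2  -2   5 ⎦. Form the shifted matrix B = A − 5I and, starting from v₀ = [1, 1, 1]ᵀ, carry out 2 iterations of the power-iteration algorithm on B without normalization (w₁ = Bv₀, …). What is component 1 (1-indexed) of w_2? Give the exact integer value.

8

B = A − 5I has rows (-5, 4, -3); (7, -8, -5); (-2, -2, 0)
w1 = Bv₀ = ((-5)·1 + 4·1 + (-3)·1; 7·1 + (-8)·1 + (-5)·1; (-2)·1 + (-2)·1 + 0·1) = (-4, -6, -4)
w2 = Bw1 = ((-5)·(-4) + 4·(-6) + (-3)·(-4); 7·(-4) + (-8)·(-6) + (-5)·(-4); (-2)·(-4) + (-2)·(-6) + 0·(-4)) = (8, 40, 20)
Requested component of w2: 8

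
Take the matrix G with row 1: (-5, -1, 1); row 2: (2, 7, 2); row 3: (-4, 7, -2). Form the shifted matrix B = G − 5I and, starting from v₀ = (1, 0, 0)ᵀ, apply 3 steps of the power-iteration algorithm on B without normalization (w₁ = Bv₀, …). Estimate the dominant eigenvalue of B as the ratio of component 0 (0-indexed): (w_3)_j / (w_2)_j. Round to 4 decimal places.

B = G − 5I has rows (-10, -1, 1); (2, 2, 2); (-4, 7, -7)
w1 = Bv₀ = (-10, 2, -4)
w2 = Bw1 = (94, -24, 82)
w3 = Bw2 = (-834, 304, -1118)
Ratio: -834/94 = -8.8723

μ ≈ -8.8723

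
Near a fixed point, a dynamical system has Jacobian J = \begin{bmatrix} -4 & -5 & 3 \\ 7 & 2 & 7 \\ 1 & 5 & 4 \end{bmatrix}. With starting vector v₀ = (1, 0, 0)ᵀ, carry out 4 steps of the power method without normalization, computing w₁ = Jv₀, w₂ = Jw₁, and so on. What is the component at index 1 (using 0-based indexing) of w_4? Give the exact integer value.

w1 = Jv₀ = ((-4)·1 + (-5)·0 + 3·0; 7·1 + 2·0 + 7·0; 1·1 + 5·0 + 4·0) = (-4, 7, 1)
w2 = Jw1 = ((-4)·(-4) + (-5)·7 + 3·1; 7·(-4) + 2·7 + 7·1; 1·(-4) + 5·7 + 4·1) = (-16, -7, 35)
w3 = Jw2 = (204, 119, 89)
w4 = Jw3 = (-1144, 2289, 1155)
The requested component of w4 is 2289.

2289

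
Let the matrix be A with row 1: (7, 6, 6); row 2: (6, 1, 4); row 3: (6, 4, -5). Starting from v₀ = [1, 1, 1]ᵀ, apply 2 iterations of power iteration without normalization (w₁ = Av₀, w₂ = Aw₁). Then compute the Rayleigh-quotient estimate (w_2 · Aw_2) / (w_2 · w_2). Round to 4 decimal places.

w1 = Av₀ = (19, 11, 5)
w2 = Aw1 = (229, 145, 133)
Aw2 = (3271, 2051, 1289)
w2·Aw2 = 229·3271 + 145·2051 + 133·1289 = 1217891; w2·w2 = 229·229 + 145·145 + 133·133 = 91155
λ ≈ 1217891/91155 = 13.3607

λ ≈ 13.3607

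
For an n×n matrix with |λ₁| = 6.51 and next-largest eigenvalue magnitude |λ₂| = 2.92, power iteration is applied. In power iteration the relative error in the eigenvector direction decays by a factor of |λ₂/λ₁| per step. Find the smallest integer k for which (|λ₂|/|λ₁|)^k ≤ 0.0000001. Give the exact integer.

|λ₂/λ₁| = 2.92/6.51 = 0.44854
Need k ≥ ln(0.0000001) / ln(0.44854) = -16.1181 / -0.8018 ≈ 20.103
Smallest integer k satisfying the bound: 21

21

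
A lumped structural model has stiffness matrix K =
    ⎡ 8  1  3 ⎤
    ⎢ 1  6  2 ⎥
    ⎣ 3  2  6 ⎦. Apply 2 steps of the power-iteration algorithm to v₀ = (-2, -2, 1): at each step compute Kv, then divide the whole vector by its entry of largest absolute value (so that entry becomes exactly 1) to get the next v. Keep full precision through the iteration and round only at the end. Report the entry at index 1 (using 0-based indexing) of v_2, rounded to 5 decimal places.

Kv0 = (-15.000000, -12.000000, -4.000000); divide by -15.000000 → v1 = (1.000000, 0.800000, 0.266667)
Kv1 = (9.600000, 6.333333, 6.200000); divide by 9.600000 → v2 = (1.000000, 0.659722, 0.645833)
Requested entry of v2: -95/-144 = 0.65972

0.65972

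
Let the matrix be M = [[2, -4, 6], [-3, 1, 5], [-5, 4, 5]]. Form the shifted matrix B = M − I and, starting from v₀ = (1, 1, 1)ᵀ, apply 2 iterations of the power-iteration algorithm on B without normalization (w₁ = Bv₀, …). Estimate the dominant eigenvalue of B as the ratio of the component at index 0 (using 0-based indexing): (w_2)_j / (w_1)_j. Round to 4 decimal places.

μ ≈ 4.3333

B = M − I has rows (1, -4, 6); (-3, 0, 5); (-5, 4, 4)
w1 = Bv₀ = (1·1 + (-4)·1 + 6·1; (-3)·1 + 0·1 + 5·1; (-5)·1 + 4·1 + 4·1) = (3, 2, 3)
w2 = Bw1 = (1·3 + (-4)·2 + 6·3; (-3)·3 + 0·2 + 5·3; (-5)·3 + 4·2 + 4·3) = (13, 6, 5)
Ratio: 13/3 = 4.3333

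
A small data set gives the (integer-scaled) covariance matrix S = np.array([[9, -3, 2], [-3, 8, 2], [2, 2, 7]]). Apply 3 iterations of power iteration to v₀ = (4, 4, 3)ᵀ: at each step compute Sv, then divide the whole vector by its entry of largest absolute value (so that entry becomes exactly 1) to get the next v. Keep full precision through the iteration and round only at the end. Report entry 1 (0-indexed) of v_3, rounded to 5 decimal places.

0.42129

Sv0 = (30.000000, 26.000000, 37.000000); divide by 37.000000 → v1 = (0.810811, 0.702703, 1.000000)
Sv1 = (7.189189, 5.189189, 10.027027); divide by 10.027027 → v2 = (0.716981, 0.517520, 1.000000)
Sv2 = (6.900270, 3.989218, 9.469003); divide by 9.469003 → v3 = (0.728722, 0.421292, 1.000000)
Requested entry of v3: 1480/3513 = 0.42129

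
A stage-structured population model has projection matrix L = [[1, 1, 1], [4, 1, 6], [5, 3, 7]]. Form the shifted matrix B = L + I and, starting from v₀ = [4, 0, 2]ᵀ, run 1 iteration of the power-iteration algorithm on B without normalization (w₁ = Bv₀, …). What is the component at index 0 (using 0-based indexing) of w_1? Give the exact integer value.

10

B = L + I has rows (2, 1, 1); (4, 2, 6); (5, 3, 8)
w1 = Bv₀ = (2·4 + 1·0 + 1·2; 4·4 + 2·0 + 6·2; 5·4 + 3·0 + 8·2) = (10, 28, 36)
Requested component of w1: 10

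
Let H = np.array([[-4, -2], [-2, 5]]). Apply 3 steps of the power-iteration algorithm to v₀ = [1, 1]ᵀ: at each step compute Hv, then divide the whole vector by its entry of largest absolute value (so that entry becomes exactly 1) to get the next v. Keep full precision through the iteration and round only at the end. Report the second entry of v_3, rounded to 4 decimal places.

-0.7857

Hv0 = (-6.00000, 3.00000); divide by -6.00000 → v1 = (1.00000, -0.50000)
Hv1 = (-3.00000, -4.50000); divide by -4.50000 → v2 = (0.66667, 1.00000)
Hv2 = (-4.66667, 3.66667); divide by -4.66667 → v3 = (1.00000, -0.78571)
Requested entry of v3: 99/-126 = -0.7857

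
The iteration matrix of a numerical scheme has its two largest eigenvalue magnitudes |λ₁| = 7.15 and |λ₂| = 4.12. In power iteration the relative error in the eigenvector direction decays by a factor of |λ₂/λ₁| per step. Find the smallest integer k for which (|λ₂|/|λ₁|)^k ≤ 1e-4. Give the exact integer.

17

|λ₂/λ₁| = 4.12/7.15 = 0.57622
Need k ≥ ln(1e-4) / ln(0.57622) = -9.2103 / -0.5513 ≈ 16.708
Smallest integer k satisfying the bound: 17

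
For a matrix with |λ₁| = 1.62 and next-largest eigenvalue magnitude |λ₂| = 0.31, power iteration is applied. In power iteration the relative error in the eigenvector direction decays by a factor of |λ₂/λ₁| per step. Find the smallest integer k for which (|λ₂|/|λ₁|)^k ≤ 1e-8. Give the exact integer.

12

|λ₂/λ₁| = 0.31/1.62 = 0.19136
Need k ≥ ln(1e-8) / ln(0.19136) = -18.4207 / -1.6536 ≈ 11.140
Smallest integer k satisfying the bound: 12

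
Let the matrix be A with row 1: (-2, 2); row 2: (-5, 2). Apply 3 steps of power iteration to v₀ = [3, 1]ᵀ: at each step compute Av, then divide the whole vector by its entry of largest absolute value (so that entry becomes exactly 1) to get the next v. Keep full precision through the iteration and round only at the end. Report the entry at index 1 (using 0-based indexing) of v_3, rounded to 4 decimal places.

Av0 = (-4.00000, -13.00000); divide by -13.00000 → v1 = (0.30769, 1.00000)
Av1 = (1.38462, 0.46154); divide by 1.38462 → v2 = (1.00000, 0.33333)
Av2 = (-1.33333, -4.33333); divide by -4.33333 → v3 = (0.30769, 1.00000)
Requested entry of v3: 78/78 = 1.0000

1.0000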